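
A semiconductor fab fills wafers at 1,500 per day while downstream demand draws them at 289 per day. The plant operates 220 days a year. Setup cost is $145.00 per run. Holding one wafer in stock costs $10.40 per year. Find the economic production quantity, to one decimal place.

Q* ≈ 1,481.9 wafers

Annual demand D = 289 × 220 = 63,580.
Production build-up factor (1 − d/p) = 1 − 289/1,500 = 0.8073.
Q* = √(2DS / (H(1 − d/p))) = √(2 × 63,580 × 145 / (10.4 × 0.8073)).
= √(18,438,200 / 8.3963) ≈ 1481.891.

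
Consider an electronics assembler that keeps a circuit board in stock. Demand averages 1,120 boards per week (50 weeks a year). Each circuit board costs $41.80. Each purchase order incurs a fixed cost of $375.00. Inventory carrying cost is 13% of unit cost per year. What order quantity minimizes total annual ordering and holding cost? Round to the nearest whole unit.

Annual demand D = 1,120 × 50 = 56,000.
Holding cost H = 0.13 × $41.80 = $5.4340 per unit per year.
EOQ = √(2DS / H) = √(2 × 56,000 × 375 / 5.434).
= √(42,000,000 / 5.434) = √7,729,112.9923 ≈ 2780.128.

Q* ≈ 2,780 boards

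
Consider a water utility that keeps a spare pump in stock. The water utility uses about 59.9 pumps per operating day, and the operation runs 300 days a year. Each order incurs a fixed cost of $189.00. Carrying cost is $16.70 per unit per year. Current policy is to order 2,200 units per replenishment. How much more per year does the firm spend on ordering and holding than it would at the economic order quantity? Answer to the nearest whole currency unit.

Extra cost ≈ $9,263 per year

Annual demand D = 59.9 × 300 = 17,970.
EOQ = √(2DS/H) = √(2 × 17,970 × 189 / 16.7) ≈ 637.77.
Cost at Q* = (D/Q*)S + (Q*/2)H = √(2DSH) ≈ $10,650.70.
Cost at Q = 2,200: (17,970/2,200)×189 + (2,200/2)×16.7 = $1,543.79 + $18,370.00 = $19,913.79.
Excess = $19,913.79 − $10,650.70 = $9,263.09.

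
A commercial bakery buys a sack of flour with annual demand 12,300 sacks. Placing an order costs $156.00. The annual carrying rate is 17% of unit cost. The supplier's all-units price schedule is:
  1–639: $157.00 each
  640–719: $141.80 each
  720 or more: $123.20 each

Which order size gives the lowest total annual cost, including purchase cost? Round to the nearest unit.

Q* ≈ 720 sacks

Holding cost per unit per year at price C is H = 0.17·C.
Evaluate total cost at each tier's feasible EOQ or, if the EOQ is below the tier, at the tier's minimum quantity.
EOQ at $157.00 = 379.2 (feasible in tier 1): TC = 12,300×$157.00 + (12,300/379.2)×156 + (379.2/2)×0.17×$157.00 = $1,941,220.55.
EOQ at $141.80 = 399.0 < 640, so use break Q=640: TC = 12,300×$141.80 + (12,300/640.0)×156 + (640.0/2)×0.17×$141.80 = $1,754,852.05.
EOQ at $123.20 = 428.1 < 720, so use break Q=720: TC = 12,300×$123.20 + (12,300/720.0)×156 + (720.0/2)×0.17×$123.20 = $1,525,564.84.
Lowest total cost is $1,525,564.84 at Q = 720.0.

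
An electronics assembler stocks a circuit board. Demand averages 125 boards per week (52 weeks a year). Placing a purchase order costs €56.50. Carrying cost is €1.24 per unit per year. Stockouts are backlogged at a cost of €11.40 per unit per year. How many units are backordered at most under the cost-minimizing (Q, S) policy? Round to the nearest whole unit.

Annual demand D = 125 × 52 = 6,500.
With planned backorders, Q* = √(2DS/H) · √((H+B)/B).
√(2DS/H) = √(2 × 6,500 × 56.5 / 1.24) = 769.635.
√((H+B)/B) = √((1.24+11.4)/11.4) = 1.0530.
Q* ≈ 810.413.
S* = Q* · H/(H+B) = 810.413 × 1.24/12.64 ≈ 79.502.

S* ≈ 80 boards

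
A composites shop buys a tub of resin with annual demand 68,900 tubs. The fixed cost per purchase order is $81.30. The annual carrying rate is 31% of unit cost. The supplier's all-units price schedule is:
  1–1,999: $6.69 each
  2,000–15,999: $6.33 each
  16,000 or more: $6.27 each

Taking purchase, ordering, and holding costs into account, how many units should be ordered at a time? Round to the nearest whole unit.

Holding cost per unit per year at price C is H = 0.31·C.
Candidates are each tier's EOQ (if it falls in that tier) and each price-break quantity.
Tier 1 ($6.69): EOQ = 2324.2 exceeds tier's upper bound 1999, so this tier is dominated.
EOQ at $6.33 = 2389.4 (feasible in tier 2): TC = 68,900×$6.33 + (68,900/2389.4)×81.3 + (2389.4/2)×0.31×$6.33 = $440,825.70.
EOQ at $6.27 = 2400.8 < 16000, so use break Q=16000: TC = 68,900×$6.27 + (68,900/16000.0)×81.3 + (16000.0/2)×0.31×$6.27 = $447,902.70.
Lowest total cost is $440,825.70 at Q = 2389.4.

Q* ≈ 2,389 tubs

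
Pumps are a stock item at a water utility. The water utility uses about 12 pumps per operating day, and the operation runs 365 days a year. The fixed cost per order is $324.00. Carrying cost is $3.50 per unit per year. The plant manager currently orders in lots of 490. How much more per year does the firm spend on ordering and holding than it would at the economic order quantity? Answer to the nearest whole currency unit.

Annual demand D = 12 × 365 = 4,380.
EOQ = √(2DS/H) = √(2 × 4,380 × 324 / 3.5) ≈ 900.51.
Cost at Q* = (D/Q*)S + (Q*/2)H = √(2DSH) ≈ $3,151.80.
Cost at Q = 490: (4,380/490)×324 + (490/2)×3.5 = $2,896.16 + $857.50 = $3,753.66.
Excess = $3,753.66 − $3,151.80 = $601.86.

Extra cost ≈ $602 per year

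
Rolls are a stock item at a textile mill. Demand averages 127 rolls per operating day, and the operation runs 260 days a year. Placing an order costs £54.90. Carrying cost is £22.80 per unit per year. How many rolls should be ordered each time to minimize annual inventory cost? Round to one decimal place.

Annual demand D = 127 × 260 = 33,020.
EOQ = √(2DS / H) = √(2 × 33,020 × 54.9 / 22.8).
= √(3,625,596 / 22.8) = √159,017.3684 ≈ 398.770.

Q* ≈ 398.8 rolls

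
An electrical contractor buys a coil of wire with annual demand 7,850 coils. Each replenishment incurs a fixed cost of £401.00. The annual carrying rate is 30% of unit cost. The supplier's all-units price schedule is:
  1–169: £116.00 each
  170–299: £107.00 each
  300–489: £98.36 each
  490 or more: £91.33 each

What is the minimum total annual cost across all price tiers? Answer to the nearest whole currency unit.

Holding cost per unit per year at price C is H = 0.30·C.
For each price level, check whether its EOQ is feasible; otherwise the best quantity at that price is the breakpoint.
Tier 1 (£116.00): EOQ = 425.3 exceeds tier's upper bound 169, so this tier is dominated.
Tier 2 (£107.00): EOQ = 442.9 exceeds tier's upper bound 299, so this tier is dominated.
EOQ at £98.36 = 461.9 (feasible in tier 3): TC = 7,850×£98.36 + (7,850/461.9)×401 + (461.9/2)×0.30×£98.36 = £785,755.88.
EOQ at £91.33 = 479.4 < 490, so use break Q=490: TC = 7,850×£91.33 + (7,850/490.0)×401 + (490.0/2)×0.30×£91.33 = £730,077.44.
Lowest total cost among the candidates is at Q = 490.0.

TC* ≈ £730,077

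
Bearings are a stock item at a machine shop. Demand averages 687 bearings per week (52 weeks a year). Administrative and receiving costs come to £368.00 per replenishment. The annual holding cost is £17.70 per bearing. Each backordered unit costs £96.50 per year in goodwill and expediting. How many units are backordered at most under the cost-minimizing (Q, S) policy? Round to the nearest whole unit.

Annual demand D = 687 × 52 = 35,724.
With planned backorders, Q* = √(2DS/H) · √((H+B)/B).
√(2DS/H) = √(2 × 35,724 × 368 / 17.7) = 1218.800.
√((H+B)/B) = √((17.7+96.5)/96.5) = 1.0879.
Q* ≈ 1325.872.
S* = Q* · H/(H+B) = 1325.872 × 17.7/114.2 ≈ 205.499.

S* ≈ 205 bearings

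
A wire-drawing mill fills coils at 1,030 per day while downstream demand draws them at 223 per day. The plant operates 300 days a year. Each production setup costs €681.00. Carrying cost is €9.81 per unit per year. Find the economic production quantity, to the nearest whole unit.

Annual demand D = 223 × 300 = 66,900.
Production build-up factor (1 − d/p) = 1 − 223/1,030 = 0.7835.
Q* = √(2DS / (H(1 − d/p))) = √(2 × 66,900 × 681 / (9.81 × 0.7835)).
= √(91,117,800 / 7.6861) ≈ 3443.095.

Q* ≈ 3,443 coils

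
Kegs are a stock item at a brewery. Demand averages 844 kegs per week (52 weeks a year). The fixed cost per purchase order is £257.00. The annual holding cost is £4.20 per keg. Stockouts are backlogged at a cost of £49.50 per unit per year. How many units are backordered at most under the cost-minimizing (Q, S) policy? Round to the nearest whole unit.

S* ≈ 189 kegs

Annual demand D = 844 × 52 = 43,888.
With planned backorders, Q* = √(2DS/H) · √((H+B)/B).
√(2DS/H) = √(2 × 43,888 × 257 / 4.2) = 2317.554.
√((H+B)/B) = √((4.2+49.5)/49.5) = 1.0416.
Q* ≈ 2413.873.
S* = Q* · H/(H+B) = 2413.873 × 4.2/53.7 ≈ 188.795.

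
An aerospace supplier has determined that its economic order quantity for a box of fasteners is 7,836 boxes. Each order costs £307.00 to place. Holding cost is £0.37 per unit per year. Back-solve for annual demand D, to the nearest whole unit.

D ≈ 37,002 boxes per year

Squaring Q* = √(2DS/H) gives Q*² = 2DS/H.
From Q* = √(2DS/H): D = Q*²H / (2S) = 7,836² × 0.37 / (2 × 307) = 37001.745.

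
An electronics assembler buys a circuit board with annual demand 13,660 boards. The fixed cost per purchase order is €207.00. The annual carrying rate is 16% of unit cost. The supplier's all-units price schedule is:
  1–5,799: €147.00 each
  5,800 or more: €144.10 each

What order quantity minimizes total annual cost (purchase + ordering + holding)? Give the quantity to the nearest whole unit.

Holding cost per unit per year at price C is H = 0.16·C.
Evaluate total cost at each tier's feasible EOQ or, if the EOQ is below the tier, at the tier's minimum quantity.
EOQ at €147.00 = 490.4 (feasible in tier 1): TC = 13,660×€147.00 + (13,660/490.4)×207 + (490.4/2)×0.16×€147.00 = €2,019,553.05.
EOQ at €144.10 = 495.3 < 5800, so use break Q=5800: TC = 13,660×€144.10 + (13,660/5800.0)×207 + (5800.0/2)×0.16×€144.10 = €2,035,755.92.
Lowest total cost is €2,019,553.05 at Q = 490.4.

Q* ≈ 490 boards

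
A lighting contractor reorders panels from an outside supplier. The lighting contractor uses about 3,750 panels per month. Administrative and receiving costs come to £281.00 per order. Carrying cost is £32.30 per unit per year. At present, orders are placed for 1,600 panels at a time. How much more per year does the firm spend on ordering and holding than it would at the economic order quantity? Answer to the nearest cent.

Annual demand D = 3,750 × 12 = 45,000.
EOQ = √(2DS/H) = √(2 × 45,000 × 281 / 32.3) ≈ 884.86.
Cost at Q* = (D/Q*)S + (Q*/2)H = √(2DSH) ≈ £28,580.89.
Cost at Q = 1,600: (45,000/1,600)×281 + (1,600/2)×32.3 = £7,903.12 + £25,840.00 = £33,743.12.
Excess = £33,743.12 − £28,580.89 = £5,162.24.

Extra cost ≈ £5,162.24 per year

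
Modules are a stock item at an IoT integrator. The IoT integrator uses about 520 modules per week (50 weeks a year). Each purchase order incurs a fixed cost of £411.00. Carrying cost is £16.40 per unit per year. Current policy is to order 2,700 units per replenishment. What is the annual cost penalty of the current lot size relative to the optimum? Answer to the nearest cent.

Extra cost ≈ £7,376.11 per year

Annual demand D = 520 × 50 = 26,000.
EOQ = √(2DS/H) = √(2 × 26,000 × 411 / 16.4) ≈ 1141.57.
Cost at Q* = (D/Q*)S + (Q*/2)H = √(2DSH) ≈ £18,721.67.
Cost at Q = 2,700: (26,000/2,700)×411 + (2,700/2)×16.4 = £3,957.78 + £22,140.00 = £26,097.78.
Excess = £26,097.78 − £18,721.67 = £7,376.11.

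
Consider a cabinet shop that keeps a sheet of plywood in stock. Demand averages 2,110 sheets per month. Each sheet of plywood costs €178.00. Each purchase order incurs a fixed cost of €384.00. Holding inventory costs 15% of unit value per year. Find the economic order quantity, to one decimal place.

Annual demand D = 2,110 × 12 = 25,320.
Holding cost H = 0.15 × €178.00 = €26.7000 per unit per year.
EOQ = √(2DS / H) = √(2 × 25,320 × 384 / 26.7).
= √(19,445,760 / 26.7) = √728,305.618 ≈ 853.408.

Q* ≈ 853.4 sheets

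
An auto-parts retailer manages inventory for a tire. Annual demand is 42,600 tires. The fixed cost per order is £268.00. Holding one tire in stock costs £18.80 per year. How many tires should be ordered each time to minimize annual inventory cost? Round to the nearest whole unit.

EOQ = √(2DS / H) = √(2 × 42,600 × 268 / 18.8).
= √(22,833,600 / 18.8) = √1,214,553.1915 ≈ 1102.068.

Q* ≈ 1,102 tires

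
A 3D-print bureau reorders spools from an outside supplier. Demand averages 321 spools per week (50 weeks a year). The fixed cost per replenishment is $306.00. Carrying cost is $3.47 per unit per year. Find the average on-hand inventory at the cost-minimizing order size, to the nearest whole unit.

Annual demand D = 321 × 50 = 16,050.
EOQ = √(2DS/H) = √(2 × 16,050 × 306 / 3.47) ≈ 1682.47.
Average inventory = Q*/2 ≈ 1682.47 / 2 = 841.237.

Average inventory ≈ 841 spools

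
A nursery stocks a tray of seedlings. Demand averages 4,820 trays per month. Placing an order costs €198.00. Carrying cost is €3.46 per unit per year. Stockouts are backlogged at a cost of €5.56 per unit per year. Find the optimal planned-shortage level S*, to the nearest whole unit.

Annual demand D = 4,820 × 12 = 57,840.
With planned backorders, Q* = √(2DS/H) · √((H+B)/B).
√(2DS/H) = √(2 × 57,840 × 198 / 3.46) = 2572.905.
√((H+B)/B) = √((3.46+5.56)/5.56) = 1.2737.
Q* ≈ 3277.099.
S* = Q* · H/(H+B) = 3277.099 × 3.46/9.02 ≈ 1257.069.

S* ≈ 1,257 trays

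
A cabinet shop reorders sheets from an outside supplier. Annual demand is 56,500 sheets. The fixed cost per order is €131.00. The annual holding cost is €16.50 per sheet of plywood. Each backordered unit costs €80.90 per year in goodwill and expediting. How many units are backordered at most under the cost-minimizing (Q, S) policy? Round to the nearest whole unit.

With planned backorders, Q* = √(2DS/H) · √((H+B)/B).
√(2DS/H) = √(2 × 56,500 × 131 / 16.5) = 947.181.
√((H+B)/B) = √((16.5+80.9)/80.9) = 1.0972.
Q* ≈ 1039.293.
S* = Q* · H/(H+B) = 1039.293 × 16.5/97.4 ≈ 176.061.

S* ≈ 176 sheets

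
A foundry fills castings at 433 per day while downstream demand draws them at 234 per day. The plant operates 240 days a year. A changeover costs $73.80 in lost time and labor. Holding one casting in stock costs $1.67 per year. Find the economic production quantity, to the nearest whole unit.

Annual demand D = 234 × 240 = 56,160.
Production build-up factor (1 − d/p) = 1 − 234/433 = 0.4596.
Q* = √(2DS / (H(1 − d/p))) = √(2 × 56,160 × 73.8 / (1.67 × 0.4596)).
= √(8,289,216 / 0.7675) ≈ 3286.366.

Q* ≈ 3,286 castings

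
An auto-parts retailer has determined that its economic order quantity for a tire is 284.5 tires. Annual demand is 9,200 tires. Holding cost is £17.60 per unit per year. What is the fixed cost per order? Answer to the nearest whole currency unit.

S ≈ £77

Squaring Q* = √(2DS/H) gives Q*² = 2DS/H.
From Q* = √(2DS/H): S = Q*²H / (2D) = 284.5² × 17.6 / (2 × 9,200) = 77.4211.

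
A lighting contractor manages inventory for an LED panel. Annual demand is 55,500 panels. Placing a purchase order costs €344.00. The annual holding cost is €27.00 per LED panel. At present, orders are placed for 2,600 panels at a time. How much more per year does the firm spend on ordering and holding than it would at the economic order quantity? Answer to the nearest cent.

EOQ = √(2DS/H) = √(2 × 55,500 × 344 / 27) ≈ 1189.21.
Cost at Q* = (D/Q*)S + (Q*/2)H = √(2DSH) ≈ €32,108.69.
Cost at Q = 2,600: (55,500/2,600)×344 + (2,600/2)×27 = €7,343.08 + €35,100.00 = €42,443.08.
Excess = €42,443.08 − €32,108.69 = €10,334.39.

Extra cost ≈ €10,334.39 per year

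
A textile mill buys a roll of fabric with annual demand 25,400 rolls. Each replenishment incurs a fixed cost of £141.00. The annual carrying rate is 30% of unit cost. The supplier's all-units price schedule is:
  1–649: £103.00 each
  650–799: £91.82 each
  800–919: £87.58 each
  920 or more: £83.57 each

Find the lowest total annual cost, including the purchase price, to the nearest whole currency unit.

TC* ≈ £2,138,103

Holding cost per unit per year at price C is H = 0.30·C.
Candidates are each tier's EOQ (if it falls in that tier) and each price-break quantity.
EOQ at £103.00 = 481.5 (feasible in tier 1): TC = 25,400×£103.00 + (25,400/481.5)×141 + (481.5/2)×0.30×£103.00 = £2,631,077.18.
EOQ at £91.82 = 509.9 < 650, so use break Q=650: TC = 25,400×£91.82 + (25,400/650.0)×141 + (650.0/2)×0.30×£91.82 = £2,346,690.30.
EOQ at £87.58 = 522.1 < 800, so use break Q=800: TC = 25,400×£87.58 + (25,400/800.0)×141 + (800.0/2)×0.30×£87.58 = £2,239,518.35.
EOQ at £83.57 = 534.5 < 920, so use break Q=920: TC = 25,400×£83.57 + (25,400/920.0)×141 + (920.0/2)×0.30×£83.57 = £2,138,103.49.
Lowest total cost among the candidates is at Q = 920.0.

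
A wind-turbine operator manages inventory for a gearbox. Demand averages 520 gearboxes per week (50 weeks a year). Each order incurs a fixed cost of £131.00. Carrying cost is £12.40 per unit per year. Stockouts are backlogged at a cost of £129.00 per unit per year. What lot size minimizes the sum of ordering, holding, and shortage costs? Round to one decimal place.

Annual demand D = 520 × 50 = 26,000.
With planned backorders, Q* = √(2DS/H) · √((H+B)/B).
√(2DS/H) = √(2 × 26,000 × 131 / 12.4) = 741.185.
√((H+B)/B) = √((12.4+129)/129) = 1.0470.
Q* ≈ 775.990.

Q* ≈ 776.0 gearboxes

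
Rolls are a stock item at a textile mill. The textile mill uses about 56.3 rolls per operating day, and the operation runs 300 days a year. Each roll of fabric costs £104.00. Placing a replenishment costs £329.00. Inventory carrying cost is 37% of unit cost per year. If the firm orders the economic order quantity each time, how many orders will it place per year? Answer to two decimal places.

Annual demand D = 56.3 × 300 = 16,890.
Holding cost H = 0.37 × £104.00 = £38.4800 per unit per year.
Q* = √(2DS/H) = √(2 × 16,890 × 329 / 38.48) ≈ 537.42.
Orders per year = D / Q* = 16,890 / 537.42 ≈ 31.428.

N ≈ 31.43 orders per year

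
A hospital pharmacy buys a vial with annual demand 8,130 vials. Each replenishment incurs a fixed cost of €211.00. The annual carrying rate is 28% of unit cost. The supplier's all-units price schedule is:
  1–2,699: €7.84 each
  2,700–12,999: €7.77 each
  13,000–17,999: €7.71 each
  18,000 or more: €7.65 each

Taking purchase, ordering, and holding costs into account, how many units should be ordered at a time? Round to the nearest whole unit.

Holding cost per unit per year at price C is H = 0.28·C.
For each price level, check whether its EOQ is feasible; otherwise the best quantity at that price is the breakpoint.
EOQ at €7.84 = 1250.2 (feasible in tier 1): TC = 8,130×€7.84 + (8,130/1250.2)×211 + (1250.2/2)×0.28×€7.84 = €66,483.54.
EOQ at €7.77 = 1255.8 < 2700, so use break Q=2700: TC = 8,130×€7.77 + (8,130/2700.0)×211 + (2700.0/2)×0.28×€7.77 = €66,742.50.
EOQ at €7.71 = 1260.7 < 13000, so use break Q=13000: TC = 8,130×€7.71 + (8,130/13000.0)×211 + (13000.0/2)×0.28×€7.71 = €76,846.46.
EOQ at €7.65 = 1265.6 < 18000, so use break Q=18000: TC = 8,130×€7.65 + (8,130/18000.0)×211 + (18000.0/2)×0.28×€7.65 = €81,567.80.
Lowest total cost is €66,483.54 at Q = 1250.2.

Q* ≈ 1,250 vials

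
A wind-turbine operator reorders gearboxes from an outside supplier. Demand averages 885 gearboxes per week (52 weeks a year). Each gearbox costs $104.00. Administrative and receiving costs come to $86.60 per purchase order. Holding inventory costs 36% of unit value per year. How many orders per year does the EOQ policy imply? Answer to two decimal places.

Annual demand D = 885 × 52 = 46,020.
Holding cost H = 0.36 × $104.00 = $37.4400 per unit per year.
Q* = √(2DS/H) = √(2 × 46,020 × 86.6 / 37.44) ≈ 461.40.
Orders per year = D / Q* = 46,020 / 461.40 ≈ 99.740.

N ≈ 99.74 orders per year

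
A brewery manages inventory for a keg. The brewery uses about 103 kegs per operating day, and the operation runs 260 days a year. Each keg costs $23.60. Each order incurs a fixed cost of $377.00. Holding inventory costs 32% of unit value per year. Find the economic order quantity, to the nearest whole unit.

Q* ≈ 1,635 kegs

Annual demand D = 103 × 260 = 26,780.
Holding cost H = 0.32 × $23.60 = $7.5520 per unit per year.
EOQ = √(2DS / H) = √(2 × 26,780 × 377 / 7.552).
= √(20,192,120 / 7.552) = √2,673,744.7034 ≈ 1635.159.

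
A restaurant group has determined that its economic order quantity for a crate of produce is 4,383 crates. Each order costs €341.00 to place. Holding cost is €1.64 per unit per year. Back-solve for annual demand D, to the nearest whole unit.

Squaring Q* = √(2DS/H) gives Q*² = 2DS/H.
From Q* = √(2DS/H): D = Q*²H / (2S) = 4,383² × 1.64 / (2 × 341) = 46195.792.

D ≈ 46,196 crates per year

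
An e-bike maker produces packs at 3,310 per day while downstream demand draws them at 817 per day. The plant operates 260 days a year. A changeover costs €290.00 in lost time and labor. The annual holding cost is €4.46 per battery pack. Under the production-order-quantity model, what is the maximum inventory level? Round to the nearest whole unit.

Annual demand D = 817 × 260 = 212,420.
Production build-up factor (1 − d/p) = 1 − 817/3,310 = 0.7532.
Q* = √(2DS / (H(1 − d/p))) = √(2 × 212,420 × 290 / (4.46 × 0.7532)).
= √(123,203,600 / 3.3591) ≈ 6056.157.
Maximum inventory = Q*(1 − d/p) = 6056.157 × 0.7532 ≈ 4561.329.

I_max ≈ 4,561 packs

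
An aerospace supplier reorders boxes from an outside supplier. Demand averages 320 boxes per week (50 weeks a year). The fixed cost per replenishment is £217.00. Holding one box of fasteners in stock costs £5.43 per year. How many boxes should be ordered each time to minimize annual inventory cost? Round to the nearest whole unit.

Annual demand D = 320 × 50 = 16,000.
EOQ = √(2DS / H) = √(2 × 16,000 × 217 / 5.43).
= √(6,944,000 / 5.43) = √1,278,821.3628 ≈ 1130.850.

Q* ≈ 1,131 boxes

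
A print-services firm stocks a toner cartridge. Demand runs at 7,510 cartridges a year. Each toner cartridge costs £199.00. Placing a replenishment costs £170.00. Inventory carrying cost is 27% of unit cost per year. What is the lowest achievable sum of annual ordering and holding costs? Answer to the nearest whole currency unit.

TC* ≈ £11,713

Holding cost H = 0.27 × £199.00 = £53.7300 per unit per year.
EOQ = √(2DS/H) = √(2 × 7,510 × 170 / 53.73) ≈ 218.00.
At Q*, ordering cost (D/Q*)S equals holding cost (Q*/2)H, each = √(DSH/2).
Minimum total = √(2DSH) = √(2 × 7,510 × 170 × 53.73) ≈ 11712.992.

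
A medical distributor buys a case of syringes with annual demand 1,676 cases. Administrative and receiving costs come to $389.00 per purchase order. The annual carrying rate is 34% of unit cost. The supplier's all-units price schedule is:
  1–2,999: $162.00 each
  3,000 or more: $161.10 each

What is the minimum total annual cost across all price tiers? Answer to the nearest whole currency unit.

Holding cost per unit per year at price C is H = 0.34·C.
Evaluate total cost at each tier's feasible EOQ or, if the EOQ is below the tier, at the tier's minimum quantity.
EOQ at $162.00 = 153.9 (feasible in tier 1): TC = 1,676×$162.00 + (1,676/153.9)×389 + (153.9/2)×0.34×$162.00 = $279,986.69.
EOQ at $161.10 = 154.3 < 3000, so use break Q=3000: TC = 1,676×$161.10 + (1,676/3000.0)×389 + (3000.0/2)×0.34×$161.10 = $352,381.92.
Lowest total cost among the candidates is at Q = 153.9.

TC* ≈ $279,987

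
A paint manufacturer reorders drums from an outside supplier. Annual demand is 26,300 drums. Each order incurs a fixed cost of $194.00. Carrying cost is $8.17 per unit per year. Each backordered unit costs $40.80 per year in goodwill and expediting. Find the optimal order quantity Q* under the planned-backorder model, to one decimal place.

With planned backorders, Q* = √(2DS/H) · √((H+B)/B).
√(2DS/H) = √(2 × 26,300 × 194 / 8.17) = 1117.591.
√((H+B)/B) = √((8.17+40.8)/40.8) = 1.0956.
Q* ≈ 1224.384.

Q* ≈ 1,224.4 drums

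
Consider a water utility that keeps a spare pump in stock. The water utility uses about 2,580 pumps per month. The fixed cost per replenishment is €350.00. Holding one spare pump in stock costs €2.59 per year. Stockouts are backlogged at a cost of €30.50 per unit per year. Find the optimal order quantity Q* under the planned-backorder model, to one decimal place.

Q* ≈ 3,013.0 pumps

Annual demand D = 2,580 × 12 = 30,960.
With planned backorders, Q* = √(2DS/H) · √((H+B)/B).
√(2DS/H) = √(2 × 30,960 × 350 / 2.59) = 2892.675.
√((H+B)/B) = √((2.59+30.5)/30.5) = 1.0416.
Q* ≈ 3012.993.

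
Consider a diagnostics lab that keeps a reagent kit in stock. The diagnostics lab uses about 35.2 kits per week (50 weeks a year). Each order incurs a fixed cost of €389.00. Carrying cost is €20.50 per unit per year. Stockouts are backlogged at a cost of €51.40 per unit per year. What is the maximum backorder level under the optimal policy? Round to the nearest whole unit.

S* ≈ 87 kits

Annual demand D = 35.2 × 50 = 1,760.
With planned backorders, Q* = √(2DS/H) · √((H+B)/B).
√(2DS/H) = √(2 × 1,760 × 389 / 20.5) = 258.446.
√((H+B)/B) = √((20.5+51.4)/51.4) = 1.1827.
Q* ≈ 305.669.
S* = Q* · H/(H+B) = 305.669 × 20.5/71.9 ≈ 87.152.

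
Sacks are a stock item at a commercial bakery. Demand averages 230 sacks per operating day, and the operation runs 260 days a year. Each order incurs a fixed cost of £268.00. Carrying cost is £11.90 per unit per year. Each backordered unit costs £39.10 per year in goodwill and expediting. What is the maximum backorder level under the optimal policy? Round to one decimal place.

Annual demand D = 230 × 260 = 59,800.
With planned backorders, Q* = √(2DS/H) · √((H+B)/B).
√(2DS/H) = √(2 × 59,800 × 268 / 11.9) = 1641.192.
√((H+B)/B) = √((11.9+39.1)/39.1) = 1.1421.
Q* ≈ 1874.374.
S* = Q* · H/(H+B) = 1874.374 × 11.9/51 ≈ 437.354.

S* ≈ 437.4 sacks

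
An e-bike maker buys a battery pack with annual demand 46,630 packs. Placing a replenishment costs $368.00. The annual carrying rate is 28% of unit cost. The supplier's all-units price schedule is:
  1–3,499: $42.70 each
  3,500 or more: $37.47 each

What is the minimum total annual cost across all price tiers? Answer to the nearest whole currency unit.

TC* ≈ $1,770,489

Holding cost per unit per year at price C is H = 0.28·C.
Candidates are each tier's EOQ (if it falls in that tier) and each price-break quantity.
EOQ at $42.70 = 1694.3 (feasible in tier 1): TC = 46,630×$42.70 + (46,630/1694.3)×368 + (1694.3/2)×0.28×$42.70 = $2,011,357.51.
EOQ at $37.47 = 1808.6 < 3500, so use break Q=3500: TC = 46,630×$37.47 + (46,630/3500.0)×368 + (3500.0/2)×0.28×$37.47 = $1,770,489.21.
Lowest total cost among the candidates is at Q = 3500.0.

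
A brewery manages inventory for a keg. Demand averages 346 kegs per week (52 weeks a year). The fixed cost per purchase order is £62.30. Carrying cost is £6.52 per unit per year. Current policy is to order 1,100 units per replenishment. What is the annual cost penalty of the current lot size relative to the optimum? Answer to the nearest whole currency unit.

Annual demand D = 346 × 52 = 17,992.
EOQ = √(2DS/H) = √(2 × 17,992 × 62.3 / 6.52) ≈ 586.37.
Cost at Q* = (D/Q*)S + (Q*/2)H = √(2DSH) ≈ £3,823.16.
Cost at Q = 1,100: (17,992/1,100)×62.3 + (1,100/2)×6.52 = £1,019.00 + £3,586.00 = £4,605.00.
Excess = £4,605.00 − £3,823.16 = £781.84.

Extra cost ≈ £782 per year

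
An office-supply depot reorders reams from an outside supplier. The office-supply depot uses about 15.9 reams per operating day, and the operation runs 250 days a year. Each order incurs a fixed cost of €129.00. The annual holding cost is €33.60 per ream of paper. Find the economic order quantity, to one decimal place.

Q* ≈ 174.7 reams

Annual demand D = 15.9 × 250 = 3,975.
EOQ = √(2DS / H) = √(2 × 3,975 × 129 / 33.6).
= √(1,025,550 / 33.6) = √30,522.3214 ≈ 174.706.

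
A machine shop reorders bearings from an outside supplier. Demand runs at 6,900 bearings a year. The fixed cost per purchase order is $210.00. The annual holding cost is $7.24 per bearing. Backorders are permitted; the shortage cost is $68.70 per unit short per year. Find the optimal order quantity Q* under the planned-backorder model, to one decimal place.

With planned backorders, Q* = √(2DS/H) · √((H+B)/B).
√(2DS/H) = √(2 × 6,900 × 210 / 7.24) = 632.674.
√((H+B)/B) = √((7.24+68.7)/68.7) = 1.0514.
Q* ≈ 665.176.

Q* ≈ 665.2 bearings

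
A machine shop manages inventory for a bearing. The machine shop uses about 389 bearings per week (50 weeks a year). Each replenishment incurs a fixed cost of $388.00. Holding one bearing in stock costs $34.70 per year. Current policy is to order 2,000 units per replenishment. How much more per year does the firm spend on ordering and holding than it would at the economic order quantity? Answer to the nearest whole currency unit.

Annual demand D = 389 × 50 = 19,450.
EOQ = √(2DS/H) = √(2 × 19,450 × 388 / 34.7) ≈ 659.52.
Cost at Q* = (D/Q*)S + (Q*/2)H = √(2DSH) ≈ $22,885.24.
Cost at Q = 2,000: (19,450/2,000)×388 + (2,000/2)×34.7 = $3,773.30 + $34,700.00 = $38,473.30.
Excess = $38,473.30 − $22,885.24 = $15,588.06.

Extra cost ≈ $15,588 per year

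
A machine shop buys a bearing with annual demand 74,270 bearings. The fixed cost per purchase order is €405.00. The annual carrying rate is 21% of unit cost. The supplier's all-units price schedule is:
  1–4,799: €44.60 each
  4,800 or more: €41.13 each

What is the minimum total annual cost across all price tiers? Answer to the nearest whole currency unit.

TC* ≈ €3,081,721

Holding cost per unit per year at price C is H = 0.21·C.
Evaluate total cost at each tier's feasible EOQ or, if the EOQ is below the tier, at the tier's minimum quantity.
EOQ at €44.60 = 2534.4 (feasible in tier 1): TC = 74,270×€44.60 + (74,270/2534.4)×405 + (2534.4/2)×0.21×€44.60 = €3,336,179.03.
EOQ at €41.13 = 2639.1 < 4800, so use break Q=4800: TC = 74,270×€41.13 + (74,270/4800.0)×405 + (4800.0/2)×0.21×€41.13 = €3,081,721.15.
Lowest total cost among the candidates is at Q = 4800.0.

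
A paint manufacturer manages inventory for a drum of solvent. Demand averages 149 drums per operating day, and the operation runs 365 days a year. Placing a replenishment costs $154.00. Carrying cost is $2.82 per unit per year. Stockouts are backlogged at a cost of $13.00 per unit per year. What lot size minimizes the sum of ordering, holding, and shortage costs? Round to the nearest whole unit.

Q* ≈ 2,689 drums

Annual demand D = 149 × 365 = 54,385.
With planned backorders, Q* = √(2DS/H) · √((H+B)/B).
√(2DS/H) = √(2 × 54,385 × 154 / 2.82) = 2437.196.
√((H+B)/B) = √((2.82+13)/13) = 1.1031.
Q* ≈ 2688.574.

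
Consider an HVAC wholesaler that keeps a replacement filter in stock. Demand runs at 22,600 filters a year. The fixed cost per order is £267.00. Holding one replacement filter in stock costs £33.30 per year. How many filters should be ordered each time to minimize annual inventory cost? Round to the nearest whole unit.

EOQ = √(2DS / H) = √(2 × 22,600 × 267 / 33.3).
= √(12,068,400 / 33.3) = √362,414.4144 ≈ 602.009.

Q* ≈ 602 filters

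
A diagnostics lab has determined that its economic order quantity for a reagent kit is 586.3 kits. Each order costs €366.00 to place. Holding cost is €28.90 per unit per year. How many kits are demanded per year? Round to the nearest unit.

D ≈ 13,571 kits per year

Squaring Q* = √(2DS/H) gives Q*² = 2DS/H.
From Q* = √(2DS/H): D = Q*²H / (2S) = 586.3² × 28.9 / (2 × 366) = 13571.459.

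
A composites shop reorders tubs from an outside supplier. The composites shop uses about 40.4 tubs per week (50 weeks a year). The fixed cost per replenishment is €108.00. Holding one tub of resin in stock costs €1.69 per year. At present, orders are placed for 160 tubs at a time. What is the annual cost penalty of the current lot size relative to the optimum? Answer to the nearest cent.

Extra cost ≈ €639.99 per year

Annual demand D = 40.4 × 50 = 2,020.
EOQ = √(2DS/H) = √(2 × 2,020 × 108 / 1.69) ≈ 508.11.
Cost at Q* = (D/Q*)S + (Q*/2)H = √(2DSH) ≈ €858.71.
Cost at Q = 160: (2,020/160)×108 + (160/2)×1.69 = €1,363.50 + €135.20 = €1,498.70.
Excess = €1,498.70 − €858.71 = €639.99.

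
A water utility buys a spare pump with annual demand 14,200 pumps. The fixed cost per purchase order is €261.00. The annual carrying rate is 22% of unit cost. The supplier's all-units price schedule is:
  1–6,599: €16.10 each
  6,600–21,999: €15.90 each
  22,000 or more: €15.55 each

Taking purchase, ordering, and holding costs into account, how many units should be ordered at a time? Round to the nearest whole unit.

Q* ≈ 1,447 pumps

Holding cost per unit per year at price C is H = 0.22·C.
For each price level, check whether its EOQ is feasible; otherwise the best quantity at that price is the breakpoint.
EOQ at €16.10 = 1446.6 (feasible in tier 1): TC = 14,200×€16.10 + (14,200/1446.6)×261 + (1446.6/2)×0.22×€16.10 = €233,743.94.
EOQ at €15.90 = 1455.7 < 6600, so use break Q=6600: TC = 14,200×€15.90 + (14,200/6600.0)×261 + (6600.0/2)×0.22×€15.90 = €237,884.95.
EOQ at €15.55 = 1472.0 < 22000, so use break Q=22000: TC = 14,200×€15.55 + (14,200/22000.0)×261 + (22000.0/2)×0.22×€15.55 = €258,609.46.
Lowest total cost is €233,743.94 at Q = 1446.6.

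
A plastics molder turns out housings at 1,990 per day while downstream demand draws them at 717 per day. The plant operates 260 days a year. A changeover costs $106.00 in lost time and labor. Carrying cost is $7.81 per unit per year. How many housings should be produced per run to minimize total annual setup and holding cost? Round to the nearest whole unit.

Q* ≈ 2,813 housings

Annual demand D = 717 × 260 = 186,420.
Production build-up factor (1 − d/p) = 1 − 717/1,990 = 0.6397.
Q* = √(2DS / (H(1 − d/p))) = √(2 × 186,420 × 106 / (7.81 × 0.6397)).
= √(39,521,040 / 4.996) ≈ 2812.555.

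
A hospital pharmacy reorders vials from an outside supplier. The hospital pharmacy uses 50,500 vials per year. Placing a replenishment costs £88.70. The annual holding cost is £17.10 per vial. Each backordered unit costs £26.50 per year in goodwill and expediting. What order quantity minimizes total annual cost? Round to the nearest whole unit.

Q* ≈ 928 vials

With planned backorders, Q* = √(2DS/H) · √((H+B)/B).
√(2DS/H) = √(2 × 50,500 × 88.7 / 17.1) = 723.810.
√((H+B)/B) = √((17.1+26.5)/26.5) = 1.2827.
Q* ≈ 928.421.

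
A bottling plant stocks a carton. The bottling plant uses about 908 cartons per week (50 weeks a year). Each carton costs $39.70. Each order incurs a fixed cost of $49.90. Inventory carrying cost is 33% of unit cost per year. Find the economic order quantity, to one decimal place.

Q* ≈ 588.1 cartons

Annual demand D = 908 × 50 = 45,400.
Holding cost H = 0.33 × $39.70 = $13.1010 per unit per year.
EOQ = √(2DS / H) = √(2 × 45,400 × 49.9 / 13.101).
= √(4,530,920 / 13.101) = √345,845.3553 ≈ 588.086.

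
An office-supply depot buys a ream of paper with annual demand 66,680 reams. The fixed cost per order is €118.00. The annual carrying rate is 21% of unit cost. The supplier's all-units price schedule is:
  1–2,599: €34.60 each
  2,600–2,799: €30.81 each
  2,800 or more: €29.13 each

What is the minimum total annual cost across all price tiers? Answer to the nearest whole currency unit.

TC* ≈ €1,953,763

Holding cost per unit per year at price C is H = 0.21·C.
For each price level, check whether its EOQ is feasible; otherwise the best quantity at that price is the breakpoint.
EOQ at €34.60 = 1471.7 (feasible in tier 1): TC = 66,680×€34.60 + (66,680/1471.7)×118 + (1471.7/2)×0.21×€34.60 = €2,317,821.05.
EOQ at €30.81 = 1559.5 < 2600, so use break Q=2600: TC = 66,680×€30.81 + (66,680/2600.0)×118 + (2600.0/2)×0.21×€30.81 = €2,065,848.18.
EOQ at €29.13 = 1603.9 < 2800, so use break Q=2800: TC = 66,680×€29.13 + (66,680/2800.0)×118 + (2800.0/2)×0.21×€29.13 = €1,953,762.71.
Lowest total cost among the candidates is at Q = 2800.0.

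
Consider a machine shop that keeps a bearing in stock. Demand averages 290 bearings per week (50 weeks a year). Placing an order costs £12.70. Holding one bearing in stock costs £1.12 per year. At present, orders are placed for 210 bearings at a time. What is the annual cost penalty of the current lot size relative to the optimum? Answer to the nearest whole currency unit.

Annual demand D = 290 × 50 = 14,500.
EOQ = √(2DS/H) = √(2 × 14,500 × 12.7 / 1.12) ≈ 573.45.
Cost at Q* = (D/Q*)S + (Q*/2)H = √(2DSH) ≈ £642.26.
Cost at Q = 210: (14,500/210)×12.7 + (210/2)×1.12 = £876.90 + £117.60 = £994.50.
Excess = £994.50 − £642.26 = £352.25.

Extra cost ≈ £352 per year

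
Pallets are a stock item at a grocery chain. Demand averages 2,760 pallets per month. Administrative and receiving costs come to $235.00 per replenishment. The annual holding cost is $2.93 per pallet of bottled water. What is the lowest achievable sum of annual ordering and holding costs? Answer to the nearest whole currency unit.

TC* ≈ $6,753

Annual demand D = 2,760 × 12 = 33,120.
Q* = √(2DS/H) = √(2 × 33,120 × 235 / 2.93) ≈ 2304.94.
At the optimum the two cost components are equal, so total cost = 2·(Q*/2)H = Q*·H.
Minimum total = √(2DSH) = √(2 × 33,120 × 235 × 2.93) ≈ 6753.484.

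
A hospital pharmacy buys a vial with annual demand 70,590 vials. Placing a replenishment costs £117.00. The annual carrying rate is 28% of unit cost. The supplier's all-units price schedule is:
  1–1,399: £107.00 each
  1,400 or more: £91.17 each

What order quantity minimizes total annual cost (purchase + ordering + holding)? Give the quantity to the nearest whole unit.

Holding cost per unit per year at price C is H = 0.28·C.
For each price level, check whether its EOQ is feasible; otherwise the best quantity at that price is the breakpoint.
EOQ at £107.00 = 742.5 (feasible in tier 1): TC = 70,590×£107.00 + (70,590/742.5)×117 + (742.5/2)×0.28×£107.00 = £7,575,375.92.
EOQ at £91.17 = 804.4 < 1400, so use break Q=1400: TC = 70,590×£91.17 + (70,590/1400.0)×117 + (1400.0/2)×0.28×£91.17 = £6,459,458.93.
Lowest total cost is £6,459,458.93 at Q = 1400.0.

Q* ≈ 1,400 vials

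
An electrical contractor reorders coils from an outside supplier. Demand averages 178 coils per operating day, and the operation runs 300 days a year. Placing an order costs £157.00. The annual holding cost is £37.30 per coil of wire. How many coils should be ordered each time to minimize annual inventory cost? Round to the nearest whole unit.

Annual demand D = 178 × 300 = 53,400.
EOQ = √(2DS / H) = √(2 × 53,400 × 157 / 37.3).
= √(16,767,600 / 37.3) = √449,533.5121 ≈ 670.473.

Q* ≈ 670 coils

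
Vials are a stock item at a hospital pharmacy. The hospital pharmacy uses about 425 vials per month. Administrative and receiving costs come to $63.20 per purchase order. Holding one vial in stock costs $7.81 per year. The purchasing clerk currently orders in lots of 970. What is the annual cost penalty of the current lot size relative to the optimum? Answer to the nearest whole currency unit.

Annual demand D = 425 × 12 = 5,100.
EOQ = √(2DS/H) = √(2 × 5,100 × 63.2 / 7.81) ≈ 287.30.
Cost at Q* = (D/Q*)S + (Q*/2)H = √(2DSH) ≈ $2,243.80.
Cost at Q = 970: (5,100/970)×63.2 + (970/2)×7.81 = $332.29 + $3,787.85 = $4,120.14.
Excess = $4,120.14 − $2,243.80 = $1,876.34.

Extra cost ≈ $1,876 per year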